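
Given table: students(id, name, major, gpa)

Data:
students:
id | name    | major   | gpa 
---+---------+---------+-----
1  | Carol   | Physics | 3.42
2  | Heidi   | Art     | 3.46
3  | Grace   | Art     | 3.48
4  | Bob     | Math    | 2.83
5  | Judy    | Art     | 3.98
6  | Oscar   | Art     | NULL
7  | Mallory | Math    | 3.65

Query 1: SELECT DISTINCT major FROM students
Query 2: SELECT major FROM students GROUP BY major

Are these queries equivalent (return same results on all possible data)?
Yes, equivalent

Both queries return: [('Art',), ('Math',), ('Physics',)]

Reason: Both get unique majors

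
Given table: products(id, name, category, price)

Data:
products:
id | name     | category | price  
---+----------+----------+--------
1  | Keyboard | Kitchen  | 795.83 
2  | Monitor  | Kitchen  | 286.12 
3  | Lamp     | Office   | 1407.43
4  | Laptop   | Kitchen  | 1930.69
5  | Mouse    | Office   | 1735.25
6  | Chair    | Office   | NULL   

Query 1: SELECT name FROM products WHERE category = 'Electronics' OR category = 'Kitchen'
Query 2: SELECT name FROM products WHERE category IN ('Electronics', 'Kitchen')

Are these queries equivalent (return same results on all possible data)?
Yes, equivalent

Both queries return: [('Keyboard',), ('Laptop',), ('Monitor',)]

Reason: OR vs IN are equivalent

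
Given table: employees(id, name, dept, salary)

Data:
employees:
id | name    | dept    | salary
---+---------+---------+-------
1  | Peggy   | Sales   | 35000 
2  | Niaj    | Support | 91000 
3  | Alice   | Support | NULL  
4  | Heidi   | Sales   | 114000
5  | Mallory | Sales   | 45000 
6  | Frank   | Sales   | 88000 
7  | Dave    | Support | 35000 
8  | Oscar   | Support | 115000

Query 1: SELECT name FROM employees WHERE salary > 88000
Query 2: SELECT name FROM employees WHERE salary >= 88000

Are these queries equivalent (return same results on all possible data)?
No, not equivalent

Query 1 returns: [('Niaj',), ('Heidi',), ('Oscar',)]
Query 2 returns: [('Niaj',), ('Heidi',), ('Frank',), ('Oscar',)]

Reason: > vs >= gives different results when salary = 88000 exists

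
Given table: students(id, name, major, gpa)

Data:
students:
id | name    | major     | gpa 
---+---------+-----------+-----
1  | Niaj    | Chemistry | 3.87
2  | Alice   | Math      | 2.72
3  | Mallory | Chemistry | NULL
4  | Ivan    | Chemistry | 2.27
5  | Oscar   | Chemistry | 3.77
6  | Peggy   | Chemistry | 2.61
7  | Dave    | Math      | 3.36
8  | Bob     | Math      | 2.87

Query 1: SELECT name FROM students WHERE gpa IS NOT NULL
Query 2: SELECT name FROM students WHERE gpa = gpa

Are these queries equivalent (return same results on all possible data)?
Yes, equivalent

Both queries return: [('Alice',), ('Bob',), ('Dave',), ('Ivan',), ('Niaj',), ('Oscar',), ('Peggy',)]

Reason: IS NOT NULL vs self-equality (both exclude NULLs)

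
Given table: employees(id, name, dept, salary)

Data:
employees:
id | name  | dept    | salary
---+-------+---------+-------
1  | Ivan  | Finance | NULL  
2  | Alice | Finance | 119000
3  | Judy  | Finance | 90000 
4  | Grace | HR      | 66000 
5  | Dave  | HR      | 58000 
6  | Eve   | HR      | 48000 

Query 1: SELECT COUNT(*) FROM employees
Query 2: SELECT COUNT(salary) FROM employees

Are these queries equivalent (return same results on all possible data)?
No, not equivalent

Query 1 returns: [(6,)]
Query 2 returns: [(5,)]

Reason: COUNT(*) includes NULLs, COUNT(column) excludes them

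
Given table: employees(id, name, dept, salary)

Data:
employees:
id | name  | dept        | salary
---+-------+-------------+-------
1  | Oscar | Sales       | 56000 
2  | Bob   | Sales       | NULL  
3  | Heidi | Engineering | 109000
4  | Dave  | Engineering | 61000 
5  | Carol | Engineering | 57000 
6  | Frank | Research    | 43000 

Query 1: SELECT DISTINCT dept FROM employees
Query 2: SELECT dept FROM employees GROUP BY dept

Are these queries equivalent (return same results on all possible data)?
Yes, equivalent

Both queries return: [('Engineering',), ('Research',), ('Sales',)]

Reason: Both get unique depts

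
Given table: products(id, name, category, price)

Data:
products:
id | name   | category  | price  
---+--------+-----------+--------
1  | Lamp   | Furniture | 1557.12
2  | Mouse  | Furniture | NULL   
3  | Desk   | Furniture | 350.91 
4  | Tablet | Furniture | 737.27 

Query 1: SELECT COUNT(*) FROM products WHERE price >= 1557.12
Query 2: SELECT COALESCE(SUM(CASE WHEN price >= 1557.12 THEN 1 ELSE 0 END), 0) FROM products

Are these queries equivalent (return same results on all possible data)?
Yes, equivalent

Both queries return: [(1,)]

Reason: COUNT with WHERE vs conditional SUM (COALESCE handles empty-table NULL)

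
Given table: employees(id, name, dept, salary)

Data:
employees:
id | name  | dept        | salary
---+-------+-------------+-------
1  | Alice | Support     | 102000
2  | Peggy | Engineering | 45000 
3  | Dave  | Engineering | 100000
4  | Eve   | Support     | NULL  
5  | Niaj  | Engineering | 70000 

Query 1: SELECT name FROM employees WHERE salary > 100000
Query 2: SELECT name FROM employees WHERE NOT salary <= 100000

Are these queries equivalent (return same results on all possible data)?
Yes, equivalent

Both queries return: [('Alice',)]

Reason: Both filter salary > 100000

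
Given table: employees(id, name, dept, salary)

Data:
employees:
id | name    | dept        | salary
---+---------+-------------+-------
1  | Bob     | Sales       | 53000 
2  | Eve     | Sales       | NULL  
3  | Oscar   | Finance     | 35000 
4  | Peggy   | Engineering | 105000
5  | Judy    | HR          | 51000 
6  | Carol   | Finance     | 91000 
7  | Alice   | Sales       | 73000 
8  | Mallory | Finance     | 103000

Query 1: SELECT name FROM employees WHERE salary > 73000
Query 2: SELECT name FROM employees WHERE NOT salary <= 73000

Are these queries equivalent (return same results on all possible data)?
Yes, equivalent

Both queries return: [('Carol',), ('Mallory',), ('Peggy',)]

Reason: Both filter salary > 73000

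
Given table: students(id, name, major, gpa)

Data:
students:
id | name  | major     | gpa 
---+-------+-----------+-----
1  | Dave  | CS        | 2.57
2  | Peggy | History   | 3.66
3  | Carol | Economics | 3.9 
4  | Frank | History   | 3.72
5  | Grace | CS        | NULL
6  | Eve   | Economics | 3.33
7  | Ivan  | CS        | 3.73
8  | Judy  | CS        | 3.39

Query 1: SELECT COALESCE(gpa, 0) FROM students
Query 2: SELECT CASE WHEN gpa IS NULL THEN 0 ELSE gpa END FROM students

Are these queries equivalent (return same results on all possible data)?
Yes, equivalent

Both queries return: [(0,), (2.57,), (3.33,), (3.39,), (3.66,), (3.72,), (3.73,), (3.9,)]

Reason: COALESCE vs CASE for NULL handling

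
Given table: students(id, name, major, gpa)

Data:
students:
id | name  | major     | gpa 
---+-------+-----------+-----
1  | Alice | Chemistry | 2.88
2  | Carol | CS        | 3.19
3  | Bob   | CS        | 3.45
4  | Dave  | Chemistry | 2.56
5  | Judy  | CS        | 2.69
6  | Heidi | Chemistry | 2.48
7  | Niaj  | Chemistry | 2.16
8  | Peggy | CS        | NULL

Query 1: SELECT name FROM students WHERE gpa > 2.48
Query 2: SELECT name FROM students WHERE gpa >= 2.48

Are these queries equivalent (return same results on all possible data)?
No, not equivalent

Query 1 returns: [('Alice',), ('Carol',), ('Bob',), ('Dave',), ('Judy',)]
Query 2 returns: [('Alice',), ('Carol',), ('Bob',), ('Dave',), ('Judy',), ('Heidi',)]

Reason: > vs >= gives different results when gpa = 2.48 exists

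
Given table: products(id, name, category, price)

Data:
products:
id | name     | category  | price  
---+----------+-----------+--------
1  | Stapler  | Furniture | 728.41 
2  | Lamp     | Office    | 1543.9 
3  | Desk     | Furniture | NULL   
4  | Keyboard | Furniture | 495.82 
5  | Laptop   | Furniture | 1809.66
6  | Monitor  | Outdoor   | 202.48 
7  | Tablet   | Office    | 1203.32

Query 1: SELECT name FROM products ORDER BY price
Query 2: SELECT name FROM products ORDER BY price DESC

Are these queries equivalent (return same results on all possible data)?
No, not equivalent

Query 1 returns: [('Desk',), ('Monitor',), ('Keyboard',), ('Stapler',), ('Tablet',), ('Lamp',), ('Laptop',)]
Query 2 returns: [('Laptop',), ('Lamp',), ('Tablet',), ('Stapler',), ('Keyboard',), ('Monitor',), ('Desk',)]

Reason: ASC vs DESC gives opposite ordering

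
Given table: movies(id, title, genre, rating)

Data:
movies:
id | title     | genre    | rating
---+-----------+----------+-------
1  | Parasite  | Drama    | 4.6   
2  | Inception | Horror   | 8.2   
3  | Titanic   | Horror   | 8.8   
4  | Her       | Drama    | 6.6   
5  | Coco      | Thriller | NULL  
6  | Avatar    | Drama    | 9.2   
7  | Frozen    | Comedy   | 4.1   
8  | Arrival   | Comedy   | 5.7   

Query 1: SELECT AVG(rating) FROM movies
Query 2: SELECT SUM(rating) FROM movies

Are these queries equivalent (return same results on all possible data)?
No, not equivalent

Query 1 returns: [(6.742857142857142,)]
Query 2 returns: [(47.199999999999996,)]

Reason: AVG vs SUM give different aggregate values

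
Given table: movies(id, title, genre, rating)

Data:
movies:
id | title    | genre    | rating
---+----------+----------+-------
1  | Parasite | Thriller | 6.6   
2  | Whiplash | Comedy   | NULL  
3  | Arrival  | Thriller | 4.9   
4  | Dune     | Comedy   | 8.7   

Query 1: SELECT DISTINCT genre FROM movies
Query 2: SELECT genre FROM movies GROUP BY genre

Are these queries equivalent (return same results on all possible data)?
Yes, equivalent

Both queries return: [('Comedy',), ('Thriller',)]

Reason: Both get unique genres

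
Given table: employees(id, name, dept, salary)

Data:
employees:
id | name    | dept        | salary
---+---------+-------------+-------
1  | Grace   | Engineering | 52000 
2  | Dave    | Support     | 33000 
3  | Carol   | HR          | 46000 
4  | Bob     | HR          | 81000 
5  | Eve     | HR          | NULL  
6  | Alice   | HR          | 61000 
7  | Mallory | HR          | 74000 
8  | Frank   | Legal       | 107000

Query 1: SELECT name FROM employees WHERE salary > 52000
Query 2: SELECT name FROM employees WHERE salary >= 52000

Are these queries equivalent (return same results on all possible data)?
No, not equivalent

Query 1 returns: [('Bob',), ('Alice',), ('Mallory',), ('Frank',)]
Query 2 returns: [('Grace',), ('Bob',), ('Alice',), ('Mallory',), ('Frank',)]

Reason: > vs >= gives different results when salary = 52000 exists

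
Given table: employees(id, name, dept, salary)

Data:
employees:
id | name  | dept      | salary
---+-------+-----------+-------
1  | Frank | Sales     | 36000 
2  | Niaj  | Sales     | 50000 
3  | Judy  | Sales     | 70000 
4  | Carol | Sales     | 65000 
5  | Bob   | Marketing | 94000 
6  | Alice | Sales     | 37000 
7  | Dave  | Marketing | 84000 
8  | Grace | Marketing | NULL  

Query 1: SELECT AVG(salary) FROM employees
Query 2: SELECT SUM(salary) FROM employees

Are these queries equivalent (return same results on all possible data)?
No, not equivalent

Query 1 returns: [(62285.71428571428,)]
Query 2 returns: [(436000,)]

Reason: AVG vs SUM give different aggregate values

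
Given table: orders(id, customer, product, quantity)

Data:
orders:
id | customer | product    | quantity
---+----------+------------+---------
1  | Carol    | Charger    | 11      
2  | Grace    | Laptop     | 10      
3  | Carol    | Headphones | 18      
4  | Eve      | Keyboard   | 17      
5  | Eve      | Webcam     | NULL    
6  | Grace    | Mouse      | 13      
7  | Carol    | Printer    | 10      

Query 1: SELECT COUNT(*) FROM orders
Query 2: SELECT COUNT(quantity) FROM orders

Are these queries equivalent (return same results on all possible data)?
No, not equivalent

Query 1 returns: [(7,)]
Query 2 returns: [(6,)]

Reason: COUNT(*) includes NULLs, COUNT(column) excludes them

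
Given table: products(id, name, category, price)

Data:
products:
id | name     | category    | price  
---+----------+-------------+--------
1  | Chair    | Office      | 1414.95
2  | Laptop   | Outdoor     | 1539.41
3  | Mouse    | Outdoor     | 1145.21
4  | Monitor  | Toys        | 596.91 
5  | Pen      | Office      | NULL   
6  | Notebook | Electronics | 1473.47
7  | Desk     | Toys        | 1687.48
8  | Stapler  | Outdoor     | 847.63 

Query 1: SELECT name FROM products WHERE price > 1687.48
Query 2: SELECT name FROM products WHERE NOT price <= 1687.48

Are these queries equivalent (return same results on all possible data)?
Yes, equivalent

Both queries return: []

Reason: Both filter price > 1687.48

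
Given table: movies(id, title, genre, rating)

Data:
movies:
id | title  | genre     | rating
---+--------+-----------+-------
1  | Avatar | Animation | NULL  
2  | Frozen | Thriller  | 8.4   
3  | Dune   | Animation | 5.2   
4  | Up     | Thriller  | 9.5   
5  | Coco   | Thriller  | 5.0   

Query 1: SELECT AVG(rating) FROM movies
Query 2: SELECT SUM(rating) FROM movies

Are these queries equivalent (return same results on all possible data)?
No, not equivalent

Query 1 returns: [(7.025,)]
Query 2 returns: [(28.1,)]

Reason: AVG vs SUM give different aggregate values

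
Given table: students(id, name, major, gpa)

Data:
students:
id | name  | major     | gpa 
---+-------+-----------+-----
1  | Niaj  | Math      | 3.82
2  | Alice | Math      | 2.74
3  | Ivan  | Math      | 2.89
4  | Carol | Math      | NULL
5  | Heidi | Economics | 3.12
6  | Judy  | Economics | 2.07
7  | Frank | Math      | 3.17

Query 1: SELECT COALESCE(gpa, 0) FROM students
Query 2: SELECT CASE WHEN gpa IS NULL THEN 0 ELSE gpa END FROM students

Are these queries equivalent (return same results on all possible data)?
Yes, equivalent

Both queries return: [(0,), (2.07,), (2.74,), (2.89,), (3.12,), (3.17,), (3.82,)]

Reason: COALESCE vs CASE for NULL handling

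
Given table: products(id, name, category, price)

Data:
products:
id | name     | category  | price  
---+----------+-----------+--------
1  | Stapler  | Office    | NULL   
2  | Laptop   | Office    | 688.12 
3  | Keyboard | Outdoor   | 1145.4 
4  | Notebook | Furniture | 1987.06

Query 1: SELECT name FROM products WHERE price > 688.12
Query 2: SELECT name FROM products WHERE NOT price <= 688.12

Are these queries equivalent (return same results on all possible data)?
Yes, equivalent

Both queries return: [('Keyboard',), ('Notebook',)]

Reason: Both filter price > 688.12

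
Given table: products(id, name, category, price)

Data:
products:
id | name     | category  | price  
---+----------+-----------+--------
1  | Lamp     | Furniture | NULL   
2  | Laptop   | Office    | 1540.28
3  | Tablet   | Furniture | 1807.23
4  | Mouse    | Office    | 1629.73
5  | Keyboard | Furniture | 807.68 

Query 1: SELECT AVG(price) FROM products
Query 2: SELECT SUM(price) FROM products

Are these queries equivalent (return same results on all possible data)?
No, not equivalent

Query 1 returns: [(1446.23,)]
Query 2 returns: [(5784.92,)]

Reason: AVG vs SUM give different aggregate values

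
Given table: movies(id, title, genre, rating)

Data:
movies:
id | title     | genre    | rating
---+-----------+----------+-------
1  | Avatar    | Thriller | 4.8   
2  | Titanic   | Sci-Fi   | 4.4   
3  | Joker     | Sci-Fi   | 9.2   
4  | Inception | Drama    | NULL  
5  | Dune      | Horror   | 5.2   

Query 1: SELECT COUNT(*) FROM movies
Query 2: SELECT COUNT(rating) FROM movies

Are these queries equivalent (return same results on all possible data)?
No, not equivalent

Query 1 returns: [(5,)]
Query 2 returns: [(4,)]

Reason: COUNT(*) includes NULLs, COUNT(column) excludes them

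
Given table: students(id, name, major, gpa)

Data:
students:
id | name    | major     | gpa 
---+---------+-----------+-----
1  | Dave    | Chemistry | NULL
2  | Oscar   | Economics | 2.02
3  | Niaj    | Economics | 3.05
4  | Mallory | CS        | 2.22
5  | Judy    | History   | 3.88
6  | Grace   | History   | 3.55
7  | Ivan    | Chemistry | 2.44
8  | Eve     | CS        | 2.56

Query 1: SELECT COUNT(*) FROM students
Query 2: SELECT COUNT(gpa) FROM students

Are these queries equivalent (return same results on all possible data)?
No, not equivalent

Query 1 returns: [(8,)]
Query 2 returns: [(7,)]

Reason: COUNT(*) includes NULLs, COUNT(column) excludes them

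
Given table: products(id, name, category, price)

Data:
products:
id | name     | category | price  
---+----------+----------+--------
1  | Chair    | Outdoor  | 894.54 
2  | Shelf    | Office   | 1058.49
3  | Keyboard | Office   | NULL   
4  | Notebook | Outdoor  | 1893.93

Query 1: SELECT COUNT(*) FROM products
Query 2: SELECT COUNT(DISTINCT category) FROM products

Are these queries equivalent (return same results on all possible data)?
No, not equivalent

Query 1 returns: [(4,)]
Query 2 returns: [(2,)]

Reason: COUNT(*) counts rows, COUNT(DISTINCT category) counts unique categorys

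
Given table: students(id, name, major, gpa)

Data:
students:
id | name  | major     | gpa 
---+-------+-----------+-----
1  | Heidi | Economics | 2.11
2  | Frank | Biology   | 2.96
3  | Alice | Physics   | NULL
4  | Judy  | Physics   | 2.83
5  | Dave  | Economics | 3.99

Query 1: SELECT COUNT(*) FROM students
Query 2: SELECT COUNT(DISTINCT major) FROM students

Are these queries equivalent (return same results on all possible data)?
No, not equivalent

Query 1 returns: [(5,)]
Query 2 returns: [(3,)]

Reason: COUNT(*) counts rows, COUNT(DISTINCT major) counts unique majors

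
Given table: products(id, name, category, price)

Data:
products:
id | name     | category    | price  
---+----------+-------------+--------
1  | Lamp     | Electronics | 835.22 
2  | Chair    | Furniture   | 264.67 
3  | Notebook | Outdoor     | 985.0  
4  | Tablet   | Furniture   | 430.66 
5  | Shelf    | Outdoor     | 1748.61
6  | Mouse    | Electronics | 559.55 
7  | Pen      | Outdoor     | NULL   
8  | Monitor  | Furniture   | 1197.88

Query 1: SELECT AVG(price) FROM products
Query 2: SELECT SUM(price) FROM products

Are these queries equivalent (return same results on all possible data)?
No, not equivalent

Query 1 returns: [(860.2271428571429,)]
Query 2 returns: [(6021.59,)]

Reason: AVG vs SUM give different aggregate values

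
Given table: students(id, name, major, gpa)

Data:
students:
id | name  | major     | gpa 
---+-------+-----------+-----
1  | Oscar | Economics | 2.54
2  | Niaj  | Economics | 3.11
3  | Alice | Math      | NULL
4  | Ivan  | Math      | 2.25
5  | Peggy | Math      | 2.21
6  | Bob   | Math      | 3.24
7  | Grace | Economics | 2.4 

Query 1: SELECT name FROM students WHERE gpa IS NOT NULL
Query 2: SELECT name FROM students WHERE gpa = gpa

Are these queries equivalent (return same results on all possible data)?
Yes, equivalent

Both queries return: [('Bob',), ('Grace',), ('Ivan',), ('Niaj',), ('Oscar',), ('Peggy',)]

Reason: IS NOT NULL vs self-equality (both exclude NULLs)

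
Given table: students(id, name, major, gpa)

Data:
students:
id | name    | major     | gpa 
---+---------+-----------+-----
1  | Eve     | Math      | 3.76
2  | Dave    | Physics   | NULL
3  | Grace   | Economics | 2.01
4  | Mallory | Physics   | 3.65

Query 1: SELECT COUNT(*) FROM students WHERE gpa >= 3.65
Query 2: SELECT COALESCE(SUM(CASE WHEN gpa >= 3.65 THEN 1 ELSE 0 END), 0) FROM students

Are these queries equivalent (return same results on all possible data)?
Yes, equivalent

Both queries return: [(2,)]

Reason: COUNT with WHERE vs conditional SUM (COALESCE handles empty-table NULL)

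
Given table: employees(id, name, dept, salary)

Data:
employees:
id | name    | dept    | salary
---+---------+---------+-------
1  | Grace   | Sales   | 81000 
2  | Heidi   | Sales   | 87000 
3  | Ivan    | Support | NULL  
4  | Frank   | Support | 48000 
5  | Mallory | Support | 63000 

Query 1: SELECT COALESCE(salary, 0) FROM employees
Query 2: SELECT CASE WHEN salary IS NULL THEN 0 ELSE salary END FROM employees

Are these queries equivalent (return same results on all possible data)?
Yes, equivalent

Both queries return: [(0,), (48000,), (63000,), (81000,), (87000,)]

Reason: COALESCE vs CASE for NULL handling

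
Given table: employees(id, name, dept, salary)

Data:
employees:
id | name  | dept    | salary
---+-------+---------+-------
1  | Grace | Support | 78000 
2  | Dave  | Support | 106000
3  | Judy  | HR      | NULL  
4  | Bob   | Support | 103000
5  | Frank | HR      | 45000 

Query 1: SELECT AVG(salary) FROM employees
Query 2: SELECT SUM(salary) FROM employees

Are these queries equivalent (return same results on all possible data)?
No, not equivalent

Query 1 returns: [(83000.0,)]
Query 2 returns: [(332000,)]

Reason: AVG vs SUM give different aggregate values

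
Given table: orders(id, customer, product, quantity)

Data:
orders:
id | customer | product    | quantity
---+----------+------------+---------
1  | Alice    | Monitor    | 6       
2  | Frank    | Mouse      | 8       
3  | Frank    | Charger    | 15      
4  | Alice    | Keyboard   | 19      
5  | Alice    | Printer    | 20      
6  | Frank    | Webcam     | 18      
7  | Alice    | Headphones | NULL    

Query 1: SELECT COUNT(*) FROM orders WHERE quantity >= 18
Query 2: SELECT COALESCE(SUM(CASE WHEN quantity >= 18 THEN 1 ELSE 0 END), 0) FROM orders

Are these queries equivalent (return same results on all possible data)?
Yes, equivalent

Both queries return: [(3,)]

Reason: COUNT with WHERE vs conditional SUM (COALESCE handles empty-table NULL)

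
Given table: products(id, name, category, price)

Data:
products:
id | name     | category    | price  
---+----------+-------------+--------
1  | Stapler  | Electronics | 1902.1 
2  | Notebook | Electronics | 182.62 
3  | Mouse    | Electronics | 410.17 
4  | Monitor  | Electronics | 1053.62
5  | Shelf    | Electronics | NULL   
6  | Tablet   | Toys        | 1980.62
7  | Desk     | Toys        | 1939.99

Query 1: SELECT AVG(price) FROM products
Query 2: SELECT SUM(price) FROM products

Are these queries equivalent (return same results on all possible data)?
No, not equivalent

Query 1 returns: [(1244.8533333333332,)]
Query 2 returns: [(7469.12,)]

Reason: AVG vs SUM give different aggregate values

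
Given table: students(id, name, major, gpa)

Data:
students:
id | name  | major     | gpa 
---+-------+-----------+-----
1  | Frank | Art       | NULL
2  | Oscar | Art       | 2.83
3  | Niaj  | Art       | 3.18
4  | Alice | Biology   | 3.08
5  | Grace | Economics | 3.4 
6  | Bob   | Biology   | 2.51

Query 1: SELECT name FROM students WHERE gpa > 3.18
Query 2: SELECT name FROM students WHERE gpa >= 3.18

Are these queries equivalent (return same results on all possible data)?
No, not equivalent

Query 1 returns: [('Grace',)]
Query 2 returns: [('Niaj',), ('Grace',)]

Reason: > vs >= gives different results when gpa = 3.18 exists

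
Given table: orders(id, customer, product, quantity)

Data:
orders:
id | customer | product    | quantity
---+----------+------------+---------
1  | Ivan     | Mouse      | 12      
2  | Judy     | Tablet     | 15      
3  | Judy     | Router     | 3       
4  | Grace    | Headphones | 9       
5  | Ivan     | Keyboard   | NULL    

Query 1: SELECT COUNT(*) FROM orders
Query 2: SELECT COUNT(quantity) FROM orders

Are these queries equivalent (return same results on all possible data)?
No, not equivalent

Query 1 returns: [(5,)]
Query 2 returns: [(4,)]

Reason: COUNT(*) includes NULLs, COUNT(column) excludes them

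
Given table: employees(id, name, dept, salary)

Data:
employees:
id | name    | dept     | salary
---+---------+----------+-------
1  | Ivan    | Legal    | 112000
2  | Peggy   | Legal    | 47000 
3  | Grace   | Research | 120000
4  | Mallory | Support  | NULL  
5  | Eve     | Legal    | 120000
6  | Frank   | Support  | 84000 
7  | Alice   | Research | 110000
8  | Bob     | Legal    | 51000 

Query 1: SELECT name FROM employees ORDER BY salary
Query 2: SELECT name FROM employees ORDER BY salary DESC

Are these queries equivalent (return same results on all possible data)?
No, not equivalent

Query 1 returns: [('Mallory',), ('Peggy',), ('Bob',), ('Frank',), ('Alice',), ('Ivan',), ('Grace',), ('Eve',)]
Query 2 returns: [('Grace',), ('Eve',), ('Ivan',), ('Alice',), ('Frank',), ('Bob',), ('Peggy',), ('Mallory',)]

Reason: ASC vs DESC gives opposite ordering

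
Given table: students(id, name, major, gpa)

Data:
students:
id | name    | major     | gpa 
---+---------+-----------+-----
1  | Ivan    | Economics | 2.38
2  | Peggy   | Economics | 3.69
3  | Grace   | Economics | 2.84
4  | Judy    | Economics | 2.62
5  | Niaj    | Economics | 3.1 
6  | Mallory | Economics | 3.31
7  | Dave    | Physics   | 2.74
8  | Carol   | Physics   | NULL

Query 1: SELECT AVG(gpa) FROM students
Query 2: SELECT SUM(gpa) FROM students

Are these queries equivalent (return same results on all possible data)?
No, not equivalent

Query 1 returns: [(2.954285714285714,)]
Query 2 returns: [(20.68,)]

Reason: AVG vs SUM give different aggregate values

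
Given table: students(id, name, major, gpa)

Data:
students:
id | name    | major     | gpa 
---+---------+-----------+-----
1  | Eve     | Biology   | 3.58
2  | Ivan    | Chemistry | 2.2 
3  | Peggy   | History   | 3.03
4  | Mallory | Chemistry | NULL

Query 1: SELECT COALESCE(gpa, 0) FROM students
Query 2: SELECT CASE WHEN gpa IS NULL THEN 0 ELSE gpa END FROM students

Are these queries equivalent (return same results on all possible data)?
Yes, equivalent

Both queries return: [(0,), (2.2,), (3.03,), (3.58,)]

Reason: COALESCE vs CASE for NULL handling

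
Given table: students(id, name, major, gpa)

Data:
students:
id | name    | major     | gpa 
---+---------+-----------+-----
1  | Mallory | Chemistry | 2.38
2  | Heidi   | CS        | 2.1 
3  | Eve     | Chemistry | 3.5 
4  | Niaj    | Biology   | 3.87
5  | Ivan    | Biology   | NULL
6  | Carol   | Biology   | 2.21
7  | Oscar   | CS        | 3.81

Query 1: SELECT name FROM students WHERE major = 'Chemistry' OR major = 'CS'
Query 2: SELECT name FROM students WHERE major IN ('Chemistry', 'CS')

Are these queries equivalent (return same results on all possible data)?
Yes, equivalent

Both queries return: [('Eve',), ('Heidi',), ('Mallory',), ('Oscar',)]

Reason: OR vs IN are equivalent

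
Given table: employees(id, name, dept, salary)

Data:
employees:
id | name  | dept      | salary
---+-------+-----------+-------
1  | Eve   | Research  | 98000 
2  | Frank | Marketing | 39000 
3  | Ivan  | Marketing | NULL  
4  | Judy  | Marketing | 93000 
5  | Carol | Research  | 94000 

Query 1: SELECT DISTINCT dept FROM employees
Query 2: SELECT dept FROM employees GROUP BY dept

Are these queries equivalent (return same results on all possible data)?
Yes, equivalent

Both queries return: [('Marketing',), ('Research',)]

Reason: Both get unique depts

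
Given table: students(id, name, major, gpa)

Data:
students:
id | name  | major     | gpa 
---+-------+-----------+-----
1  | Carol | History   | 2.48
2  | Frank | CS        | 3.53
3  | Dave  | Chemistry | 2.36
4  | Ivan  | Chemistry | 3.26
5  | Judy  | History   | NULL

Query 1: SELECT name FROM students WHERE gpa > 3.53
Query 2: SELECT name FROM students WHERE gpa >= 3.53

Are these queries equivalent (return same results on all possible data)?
No, not equivalent

Query 1 returns: []
Query 2 returns: [('Frank',)]

Reason: > vs >= gives different results when gpa = 3.53 exists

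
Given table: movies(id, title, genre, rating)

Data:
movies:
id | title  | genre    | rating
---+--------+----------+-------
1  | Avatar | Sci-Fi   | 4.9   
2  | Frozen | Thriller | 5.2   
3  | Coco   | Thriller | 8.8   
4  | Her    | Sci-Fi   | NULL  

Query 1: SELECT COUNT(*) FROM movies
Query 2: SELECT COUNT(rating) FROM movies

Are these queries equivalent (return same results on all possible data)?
No, not equivalent

Query 1 returns: [(4,)]
Query 2 returns: [(3,)]

Reason: COUNT(*) includes NULLs, COUNT(column) excludes them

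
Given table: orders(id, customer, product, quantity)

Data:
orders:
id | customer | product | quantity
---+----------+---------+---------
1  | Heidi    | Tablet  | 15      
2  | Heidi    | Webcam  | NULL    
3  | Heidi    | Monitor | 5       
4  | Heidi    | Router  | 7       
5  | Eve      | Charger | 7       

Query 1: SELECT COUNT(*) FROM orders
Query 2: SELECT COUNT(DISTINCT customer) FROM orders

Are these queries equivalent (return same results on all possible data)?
No, not equivalent

Query 1 returns: [(5,)]
Query 2 returns: [(2,)]

Reason: COUNT(*) counts rows, COUNT(DISTINCT customer) counts unique customers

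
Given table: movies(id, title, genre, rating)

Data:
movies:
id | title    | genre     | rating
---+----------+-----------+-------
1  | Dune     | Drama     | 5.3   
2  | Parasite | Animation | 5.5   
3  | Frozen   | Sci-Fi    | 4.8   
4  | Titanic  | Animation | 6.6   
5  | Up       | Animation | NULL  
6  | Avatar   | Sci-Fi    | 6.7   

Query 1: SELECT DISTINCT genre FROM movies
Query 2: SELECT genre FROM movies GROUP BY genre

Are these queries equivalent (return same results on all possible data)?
Yes, equivalent

Both queries return: [('Animation',), ('Drama',), ('Sci-Fi',)]

Reason: Both get unique genres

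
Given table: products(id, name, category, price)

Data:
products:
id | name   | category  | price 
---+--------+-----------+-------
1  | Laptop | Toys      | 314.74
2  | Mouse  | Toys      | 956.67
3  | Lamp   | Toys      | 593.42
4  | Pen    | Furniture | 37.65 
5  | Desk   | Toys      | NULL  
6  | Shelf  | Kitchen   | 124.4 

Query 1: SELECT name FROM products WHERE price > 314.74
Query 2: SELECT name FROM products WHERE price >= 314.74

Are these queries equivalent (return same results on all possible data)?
No, not equivalent

Query 1 returns: [('Mouse',), ('Lamp',)]
Query 2 returns: [('Laptop',), ('Mouse',), ('Lamp',)]

Reason: > vs >= gives different results when price = 314.74 exists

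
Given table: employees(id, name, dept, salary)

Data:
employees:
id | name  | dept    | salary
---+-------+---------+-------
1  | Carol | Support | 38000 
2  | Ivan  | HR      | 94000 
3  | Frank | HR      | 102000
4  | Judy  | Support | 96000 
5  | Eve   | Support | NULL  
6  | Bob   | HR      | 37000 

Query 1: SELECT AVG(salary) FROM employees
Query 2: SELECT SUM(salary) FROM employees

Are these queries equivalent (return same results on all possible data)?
No, not equivalent

Query 1 returns: [(73400.0,)]
Query 2 returns: [(367000,)]

Reason: AVG vs SUM give different aggregate values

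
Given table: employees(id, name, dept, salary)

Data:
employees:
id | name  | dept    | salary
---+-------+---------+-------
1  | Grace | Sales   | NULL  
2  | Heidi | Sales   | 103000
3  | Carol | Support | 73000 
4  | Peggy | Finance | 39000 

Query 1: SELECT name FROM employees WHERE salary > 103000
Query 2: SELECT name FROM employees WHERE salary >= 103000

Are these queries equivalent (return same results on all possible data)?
No, not equivalent

Query 1 returns: []
Query 2 returns: [('Heidi',)]

Reason: > vs >= gives different results when salary = 103000 exists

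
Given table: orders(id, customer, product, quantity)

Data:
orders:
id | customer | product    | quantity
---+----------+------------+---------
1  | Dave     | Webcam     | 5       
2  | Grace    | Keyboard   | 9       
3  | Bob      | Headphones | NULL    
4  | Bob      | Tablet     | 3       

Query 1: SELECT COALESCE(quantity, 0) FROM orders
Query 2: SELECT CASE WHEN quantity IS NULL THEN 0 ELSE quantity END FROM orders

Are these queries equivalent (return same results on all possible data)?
Yes, equivalent

Both queries return: [(0,), (3,), (5,), (9,)]

Reason: COALESCE vs CASE for NULL handling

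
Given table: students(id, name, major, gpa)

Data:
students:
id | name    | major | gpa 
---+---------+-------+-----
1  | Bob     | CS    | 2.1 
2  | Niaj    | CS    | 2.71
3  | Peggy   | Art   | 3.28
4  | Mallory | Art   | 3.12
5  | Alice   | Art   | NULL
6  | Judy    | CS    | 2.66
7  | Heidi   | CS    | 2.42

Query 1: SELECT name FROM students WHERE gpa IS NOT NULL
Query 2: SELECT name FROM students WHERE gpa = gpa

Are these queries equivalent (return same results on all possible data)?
Yes, equivalent

Both queries return: [('Bob',), ('Heidi',), ('Judy',), ('Mallory',), ('Niaj',), ('Peggy',)]

Reason: IS NOT NULL vs self-equality (both exclude NULLs)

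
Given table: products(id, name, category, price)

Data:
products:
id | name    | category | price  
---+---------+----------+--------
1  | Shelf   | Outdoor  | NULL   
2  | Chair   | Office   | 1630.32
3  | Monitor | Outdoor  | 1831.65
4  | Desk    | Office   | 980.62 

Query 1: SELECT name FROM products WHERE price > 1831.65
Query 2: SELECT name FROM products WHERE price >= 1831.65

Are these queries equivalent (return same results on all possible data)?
No, not equivalent

Query 1 returns: []
Query 2 returns: [('Monitor',)]

Reason: > vs >= gives different results when price = 1831.65 exists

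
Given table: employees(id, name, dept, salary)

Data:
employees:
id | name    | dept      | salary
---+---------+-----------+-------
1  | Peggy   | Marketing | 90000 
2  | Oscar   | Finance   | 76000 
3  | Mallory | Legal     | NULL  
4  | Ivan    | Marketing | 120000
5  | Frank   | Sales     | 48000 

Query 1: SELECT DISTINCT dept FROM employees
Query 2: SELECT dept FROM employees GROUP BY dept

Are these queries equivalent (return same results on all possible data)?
Yes, equivalent

Both queries return: [('Finance',), ('Legal',), ('Marketing',), ('Sales',)]

Reason: Both get unique depts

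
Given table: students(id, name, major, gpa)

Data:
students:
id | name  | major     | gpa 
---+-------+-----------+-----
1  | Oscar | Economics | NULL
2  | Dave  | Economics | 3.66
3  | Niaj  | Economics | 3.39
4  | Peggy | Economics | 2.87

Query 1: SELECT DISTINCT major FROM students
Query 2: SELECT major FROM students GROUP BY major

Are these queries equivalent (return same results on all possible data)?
Yes, equivalent

Both queries return: [('Economics',)]

Reason: Both get unique majors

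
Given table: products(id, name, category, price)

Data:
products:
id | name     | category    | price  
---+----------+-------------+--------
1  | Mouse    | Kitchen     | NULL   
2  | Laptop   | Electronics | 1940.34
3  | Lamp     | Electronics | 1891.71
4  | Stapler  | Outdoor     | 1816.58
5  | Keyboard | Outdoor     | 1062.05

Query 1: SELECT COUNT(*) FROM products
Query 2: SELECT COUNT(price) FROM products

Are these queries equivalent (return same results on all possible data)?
No, not equivalent

Query 1 returns: [(5,)]
Query 2 returns: [(4,)]

Reason: COUNT(*) includes NULLs, COUNT(column) excludes them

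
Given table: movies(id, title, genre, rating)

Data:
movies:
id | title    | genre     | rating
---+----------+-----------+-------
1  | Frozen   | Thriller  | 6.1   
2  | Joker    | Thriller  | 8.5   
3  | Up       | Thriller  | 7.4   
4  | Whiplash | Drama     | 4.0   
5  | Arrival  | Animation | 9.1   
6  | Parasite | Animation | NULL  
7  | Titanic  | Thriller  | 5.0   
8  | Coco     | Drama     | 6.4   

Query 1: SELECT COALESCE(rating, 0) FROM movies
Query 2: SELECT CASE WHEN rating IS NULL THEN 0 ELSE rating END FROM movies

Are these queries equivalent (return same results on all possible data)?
Yes, equivalent

Both queries return: [(0,), (4.0,), (5.0,), (6.1,), (6.4,), (7.4,), (8.5,), (9.1,)]

Reason: COALESCE vs CASE for NULL handling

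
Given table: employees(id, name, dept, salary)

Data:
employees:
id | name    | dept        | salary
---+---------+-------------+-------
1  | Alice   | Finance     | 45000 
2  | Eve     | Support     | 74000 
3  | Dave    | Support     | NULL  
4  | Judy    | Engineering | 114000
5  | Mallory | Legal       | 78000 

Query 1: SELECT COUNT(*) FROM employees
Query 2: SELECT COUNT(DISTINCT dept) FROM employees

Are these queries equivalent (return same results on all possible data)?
No, not equivalent

Query 1 returns: [(5,)]
Query 2 returns: [(4,)]

Reason: COUNT(*) counts rows, COUNT(DISTINCT dept) counts unique depts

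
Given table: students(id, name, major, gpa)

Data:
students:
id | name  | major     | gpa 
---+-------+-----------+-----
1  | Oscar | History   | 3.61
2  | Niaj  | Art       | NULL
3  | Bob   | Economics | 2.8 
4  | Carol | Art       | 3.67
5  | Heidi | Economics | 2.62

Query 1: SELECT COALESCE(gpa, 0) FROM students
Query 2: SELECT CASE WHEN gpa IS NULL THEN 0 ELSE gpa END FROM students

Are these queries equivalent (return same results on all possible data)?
Yes, equivalent

Both queries return: [(0,), (2.62,), (2.8,), (3.61,), (3.67,)]

Reason: COALESCE vs CASE for NULL handling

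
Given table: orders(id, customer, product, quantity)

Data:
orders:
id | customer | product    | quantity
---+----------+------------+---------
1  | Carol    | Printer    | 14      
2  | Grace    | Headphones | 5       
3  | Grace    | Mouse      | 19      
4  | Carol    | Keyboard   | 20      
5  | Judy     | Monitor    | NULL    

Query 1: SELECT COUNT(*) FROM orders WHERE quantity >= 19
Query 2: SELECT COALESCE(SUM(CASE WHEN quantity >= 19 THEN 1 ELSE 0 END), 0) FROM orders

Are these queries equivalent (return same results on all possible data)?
Yes, equivalent

Both queries return: [(2,)]

Reason: COUNT with WHERE vs conditional SUM (COALESCE handles empty-table NULL)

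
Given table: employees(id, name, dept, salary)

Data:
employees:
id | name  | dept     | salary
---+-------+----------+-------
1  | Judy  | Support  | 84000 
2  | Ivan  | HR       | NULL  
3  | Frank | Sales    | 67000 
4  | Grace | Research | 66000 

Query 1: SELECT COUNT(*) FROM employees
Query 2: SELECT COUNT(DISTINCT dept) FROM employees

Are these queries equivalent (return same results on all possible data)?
No, not equivalent

Query 1 returns: [(4,)]
Query 2 returns: [(4,)]

Reason: COUNT(*) counts rows, COUNT(DISTINCT dept) counts unique depts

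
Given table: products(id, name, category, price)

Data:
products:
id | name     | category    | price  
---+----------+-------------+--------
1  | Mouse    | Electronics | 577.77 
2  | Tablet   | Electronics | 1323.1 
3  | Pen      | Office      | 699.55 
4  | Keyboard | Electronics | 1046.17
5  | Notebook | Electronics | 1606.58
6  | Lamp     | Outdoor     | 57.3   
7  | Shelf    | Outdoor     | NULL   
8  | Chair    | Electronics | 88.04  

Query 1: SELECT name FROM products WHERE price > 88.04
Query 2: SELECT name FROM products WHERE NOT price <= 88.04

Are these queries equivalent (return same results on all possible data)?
Yes, equivalent

Both queries return: [('Keyboard',), ('Mouse',), ('Notebook',), ('Pen',), ('Tablet',)]

Reason: Both filter price > 88.04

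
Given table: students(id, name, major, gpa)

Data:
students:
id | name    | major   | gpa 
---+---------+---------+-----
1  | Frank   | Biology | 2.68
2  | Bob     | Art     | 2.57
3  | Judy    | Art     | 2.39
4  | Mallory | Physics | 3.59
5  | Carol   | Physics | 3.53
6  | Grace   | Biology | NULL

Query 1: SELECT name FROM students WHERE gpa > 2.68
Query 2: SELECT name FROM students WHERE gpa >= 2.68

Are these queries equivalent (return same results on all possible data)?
No, not equivalent

Query 1 returns: [('Mallory',), ('Carol',)]
Query 2 returns: [('Frank',), ('Mallory',), ('Carol',)]

Reason: > vs >= gives different results when gpa = 2.68 exists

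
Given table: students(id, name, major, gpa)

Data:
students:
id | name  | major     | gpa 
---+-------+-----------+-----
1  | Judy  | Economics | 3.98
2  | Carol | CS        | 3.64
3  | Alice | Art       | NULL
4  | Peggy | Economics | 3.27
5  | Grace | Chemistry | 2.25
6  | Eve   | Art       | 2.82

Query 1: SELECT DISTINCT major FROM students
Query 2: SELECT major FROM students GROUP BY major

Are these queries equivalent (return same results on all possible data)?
Yes, equivalent

Both queries return: [('Art',), ('CS',), ('Chemistry',), ('Economics',)]

Reason: Both get unique majors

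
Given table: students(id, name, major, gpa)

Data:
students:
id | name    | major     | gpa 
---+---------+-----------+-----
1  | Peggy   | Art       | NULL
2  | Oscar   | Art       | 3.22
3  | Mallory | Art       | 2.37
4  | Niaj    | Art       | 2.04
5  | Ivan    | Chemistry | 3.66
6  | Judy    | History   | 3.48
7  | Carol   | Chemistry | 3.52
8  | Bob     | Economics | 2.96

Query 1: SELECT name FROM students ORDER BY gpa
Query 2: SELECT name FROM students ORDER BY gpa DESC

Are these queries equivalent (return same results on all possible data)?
No, not equivalent

Query 1 returns: [('Peggy',), ('Niaj',), ('Mallory',), ('Bob',), ('Oscar',), ('Judy',), ('Carol',), ('Ivan',)]
Query 2 returns: [('Ivan',), ('Carol',), ('Judy',), ('Oscar',), ('Bob',), ('Mallory',), ('Niaj',), ('Peggy',)]

Reason: ASC vs DESC gives opposite ordering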